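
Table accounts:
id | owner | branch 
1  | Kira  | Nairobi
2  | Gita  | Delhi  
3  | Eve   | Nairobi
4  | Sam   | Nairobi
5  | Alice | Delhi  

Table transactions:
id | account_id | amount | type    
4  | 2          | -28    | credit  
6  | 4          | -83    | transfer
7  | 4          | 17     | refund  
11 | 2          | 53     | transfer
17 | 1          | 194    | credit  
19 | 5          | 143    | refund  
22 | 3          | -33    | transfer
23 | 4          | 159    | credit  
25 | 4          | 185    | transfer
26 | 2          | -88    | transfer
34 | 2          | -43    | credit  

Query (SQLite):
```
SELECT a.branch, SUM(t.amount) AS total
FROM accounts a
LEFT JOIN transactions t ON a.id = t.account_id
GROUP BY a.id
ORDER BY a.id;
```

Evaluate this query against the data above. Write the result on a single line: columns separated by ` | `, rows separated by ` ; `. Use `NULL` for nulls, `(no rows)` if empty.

LEFT JOIN keeps every accounts row; unmatched ones get NULL for transactions columns.
Group by accounts.id and compute SUM(t.amount). SUM over an all-NULL group is NULL.
  1: ids {17} → SUM(t.amount)=194
  2: ids {4, 11, 26, 34} → SUM(t.amount)=-106
  3: ids {22} → SUM(t.amount)=-33
  4: ids {6, 7, 23, 25} → SUM(t.amount)=278
  5: ids {19} → SUM(t.amount)=143

Nairobi | 194 ; Delhi | -106 ; Nairobi | -33 ; Nairobi | 278 ; Delhi | 143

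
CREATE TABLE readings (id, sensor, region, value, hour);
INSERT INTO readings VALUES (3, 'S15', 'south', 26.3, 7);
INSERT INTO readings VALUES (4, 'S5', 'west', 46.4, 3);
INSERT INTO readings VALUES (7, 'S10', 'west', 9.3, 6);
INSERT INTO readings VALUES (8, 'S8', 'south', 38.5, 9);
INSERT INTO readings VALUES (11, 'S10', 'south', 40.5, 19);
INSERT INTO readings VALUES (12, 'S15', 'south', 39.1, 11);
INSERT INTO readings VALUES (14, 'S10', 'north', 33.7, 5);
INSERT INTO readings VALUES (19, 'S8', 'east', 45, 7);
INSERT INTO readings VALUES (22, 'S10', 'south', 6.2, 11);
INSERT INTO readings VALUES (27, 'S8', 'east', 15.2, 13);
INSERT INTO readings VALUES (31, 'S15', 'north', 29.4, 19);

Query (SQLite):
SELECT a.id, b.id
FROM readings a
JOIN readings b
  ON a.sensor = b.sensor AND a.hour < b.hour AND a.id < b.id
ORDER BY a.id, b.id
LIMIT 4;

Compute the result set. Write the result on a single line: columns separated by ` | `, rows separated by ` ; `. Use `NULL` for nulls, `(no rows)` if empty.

3 | 12 ; 3 | 31 ; 7 | 11 ; 7 | 22

Pairs (a,b) with same sensor, a.hour < b.hour, a.id < b.id.
sensor groups: S10:{7,11,14,22} S15:{3,12,31} S5:{4} S8:{8,19,27}
Ordered by (a.id, b.id); first 4.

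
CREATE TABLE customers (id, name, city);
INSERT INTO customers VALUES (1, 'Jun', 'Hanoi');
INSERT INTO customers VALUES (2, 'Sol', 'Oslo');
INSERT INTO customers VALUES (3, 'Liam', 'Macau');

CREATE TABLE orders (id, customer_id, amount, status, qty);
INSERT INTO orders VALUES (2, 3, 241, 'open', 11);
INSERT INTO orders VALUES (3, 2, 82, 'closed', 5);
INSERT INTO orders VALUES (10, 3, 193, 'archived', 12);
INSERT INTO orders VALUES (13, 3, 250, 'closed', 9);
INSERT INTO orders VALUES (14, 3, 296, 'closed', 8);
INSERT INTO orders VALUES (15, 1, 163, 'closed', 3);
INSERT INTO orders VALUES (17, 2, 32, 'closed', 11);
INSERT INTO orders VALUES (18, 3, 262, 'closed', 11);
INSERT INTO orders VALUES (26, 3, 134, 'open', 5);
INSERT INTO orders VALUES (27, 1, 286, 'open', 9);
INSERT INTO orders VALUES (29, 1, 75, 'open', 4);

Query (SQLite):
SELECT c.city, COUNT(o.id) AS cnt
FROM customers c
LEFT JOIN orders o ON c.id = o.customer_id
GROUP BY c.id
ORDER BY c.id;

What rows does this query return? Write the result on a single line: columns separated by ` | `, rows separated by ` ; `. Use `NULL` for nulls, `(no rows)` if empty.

Hanoi | 3 ; Oslo | 2 ; Macau | 6

LEFT JOIN keeps every customers row; unmatched ones get NULL for orders columns.
Group by customers.id and compute COUNT(o.id). COUNT(col) of an all-NULL group is 0.
  1: ids {15, 27, 29} → COUNT(o.id)=3
  2: ids {3, 17} → COUNT(o.id)=2
  3: ids {2, 10, 13, 14, 18, 26} → COUNT(o.id)=6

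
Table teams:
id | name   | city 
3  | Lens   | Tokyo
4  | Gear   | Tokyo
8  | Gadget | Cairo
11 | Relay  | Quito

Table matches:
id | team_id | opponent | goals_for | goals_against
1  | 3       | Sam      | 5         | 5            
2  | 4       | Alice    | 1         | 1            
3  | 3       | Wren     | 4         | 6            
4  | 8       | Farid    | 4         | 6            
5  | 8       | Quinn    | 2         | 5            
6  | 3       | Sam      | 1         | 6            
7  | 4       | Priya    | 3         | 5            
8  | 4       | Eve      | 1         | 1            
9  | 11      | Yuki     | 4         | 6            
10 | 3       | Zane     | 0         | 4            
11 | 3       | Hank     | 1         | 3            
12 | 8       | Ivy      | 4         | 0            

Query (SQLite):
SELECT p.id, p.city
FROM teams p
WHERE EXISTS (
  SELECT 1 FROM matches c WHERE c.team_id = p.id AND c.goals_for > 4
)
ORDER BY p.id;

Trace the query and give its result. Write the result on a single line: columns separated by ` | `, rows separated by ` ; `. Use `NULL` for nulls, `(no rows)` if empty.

For each teams row, check whether any matches with matching team_id has goals_for > 4.
Keep rows where that is true.

3 | Tokyo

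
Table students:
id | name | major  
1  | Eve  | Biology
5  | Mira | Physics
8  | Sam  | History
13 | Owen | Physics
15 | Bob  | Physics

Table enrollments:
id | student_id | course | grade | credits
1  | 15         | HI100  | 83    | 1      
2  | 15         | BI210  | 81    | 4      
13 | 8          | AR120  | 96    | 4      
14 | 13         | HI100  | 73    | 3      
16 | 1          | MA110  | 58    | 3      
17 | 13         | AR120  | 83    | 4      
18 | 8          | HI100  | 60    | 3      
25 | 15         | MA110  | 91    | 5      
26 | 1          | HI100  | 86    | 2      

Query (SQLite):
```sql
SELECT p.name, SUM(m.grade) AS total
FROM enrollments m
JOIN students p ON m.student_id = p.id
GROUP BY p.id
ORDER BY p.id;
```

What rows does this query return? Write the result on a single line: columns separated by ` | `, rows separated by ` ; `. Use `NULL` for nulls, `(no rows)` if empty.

Eve | 144 ; Sam | 156 ; Owen | 156 ; Bob | 255

Join each enrollments row to its students via student_id.
Group joined rows by students.id; compute SUM(m.grade) per group.
  1: ids {16, 26} → SUM(m.grade)=144
  8: ids {13, 18} → SUM(m.grade)=156
  13: ids {14, 17} → SUM(m.grade)=156
  15: ids {1, 2, 25} → SUM(m.grade)=255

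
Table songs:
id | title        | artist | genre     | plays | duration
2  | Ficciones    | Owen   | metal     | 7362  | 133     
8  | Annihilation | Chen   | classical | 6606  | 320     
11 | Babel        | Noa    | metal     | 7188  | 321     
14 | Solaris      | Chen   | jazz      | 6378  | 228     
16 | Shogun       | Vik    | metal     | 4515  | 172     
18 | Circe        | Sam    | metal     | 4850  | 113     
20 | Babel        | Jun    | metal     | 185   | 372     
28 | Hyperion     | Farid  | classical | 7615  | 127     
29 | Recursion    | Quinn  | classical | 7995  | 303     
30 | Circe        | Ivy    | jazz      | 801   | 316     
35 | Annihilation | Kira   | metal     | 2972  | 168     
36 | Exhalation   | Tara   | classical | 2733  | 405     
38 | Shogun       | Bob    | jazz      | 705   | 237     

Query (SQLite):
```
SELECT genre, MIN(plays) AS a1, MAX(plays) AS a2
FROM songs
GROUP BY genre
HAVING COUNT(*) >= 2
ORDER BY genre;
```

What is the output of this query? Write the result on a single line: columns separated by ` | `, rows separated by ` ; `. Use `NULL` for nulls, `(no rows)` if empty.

classical | 2733 | 7995 ; jazz | 705 | 6378 ; metal | 185 | 7362

Group songs by genre.
Per group compute: MIN(plays), MAX(plays).
HAVING: drop groups with fewer than 2 rows.
  classical: ids {8, 28, 29, 36} → MIN(plays)=2733, MAX(plays)=7995
  jazz: ids {14, 30, 38} → MIN(plays)=705, MAX(plays)=6378
  metal: ids {2, 11, 16, 18, 20, 35} → MIN(plays)=185, MAX(plays)=7362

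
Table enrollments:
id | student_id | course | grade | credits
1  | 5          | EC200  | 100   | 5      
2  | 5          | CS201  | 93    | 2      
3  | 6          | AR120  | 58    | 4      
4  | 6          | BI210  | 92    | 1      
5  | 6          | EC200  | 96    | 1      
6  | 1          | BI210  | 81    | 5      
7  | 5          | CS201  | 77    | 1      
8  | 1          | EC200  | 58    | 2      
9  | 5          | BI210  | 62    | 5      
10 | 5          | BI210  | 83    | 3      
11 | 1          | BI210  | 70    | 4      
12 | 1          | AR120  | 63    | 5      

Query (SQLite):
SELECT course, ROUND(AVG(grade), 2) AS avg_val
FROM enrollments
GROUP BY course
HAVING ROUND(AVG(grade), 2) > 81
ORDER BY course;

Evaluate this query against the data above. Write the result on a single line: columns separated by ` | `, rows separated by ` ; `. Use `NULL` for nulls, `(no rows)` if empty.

CS201 | 85 ; EC200 | 84.67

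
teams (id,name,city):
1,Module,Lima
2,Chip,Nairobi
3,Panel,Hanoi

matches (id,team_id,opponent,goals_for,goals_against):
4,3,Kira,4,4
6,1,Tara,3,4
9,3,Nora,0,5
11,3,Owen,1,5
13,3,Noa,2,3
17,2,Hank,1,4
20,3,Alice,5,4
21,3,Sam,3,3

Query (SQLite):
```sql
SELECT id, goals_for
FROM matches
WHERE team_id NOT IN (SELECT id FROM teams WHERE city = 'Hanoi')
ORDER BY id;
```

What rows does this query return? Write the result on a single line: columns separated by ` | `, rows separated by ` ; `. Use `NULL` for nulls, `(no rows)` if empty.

6 | 3 ; 17 | 1

Inner query: teams.id where city = 'Hanoi'.
Outer: keep matches rows whose team_id is not in that set.
Inner query → {3}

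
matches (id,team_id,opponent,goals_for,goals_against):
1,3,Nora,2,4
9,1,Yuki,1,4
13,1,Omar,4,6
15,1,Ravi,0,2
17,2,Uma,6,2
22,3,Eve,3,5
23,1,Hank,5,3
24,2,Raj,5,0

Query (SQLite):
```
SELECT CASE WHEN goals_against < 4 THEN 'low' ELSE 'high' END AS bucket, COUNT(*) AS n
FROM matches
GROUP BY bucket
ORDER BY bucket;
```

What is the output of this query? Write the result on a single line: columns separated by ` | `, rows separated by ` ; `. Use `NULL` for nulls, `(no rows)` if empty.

high | 4 ; low | 4

Bucket rows by goals_against < 4 → 'low' else 'high'; count each bucket.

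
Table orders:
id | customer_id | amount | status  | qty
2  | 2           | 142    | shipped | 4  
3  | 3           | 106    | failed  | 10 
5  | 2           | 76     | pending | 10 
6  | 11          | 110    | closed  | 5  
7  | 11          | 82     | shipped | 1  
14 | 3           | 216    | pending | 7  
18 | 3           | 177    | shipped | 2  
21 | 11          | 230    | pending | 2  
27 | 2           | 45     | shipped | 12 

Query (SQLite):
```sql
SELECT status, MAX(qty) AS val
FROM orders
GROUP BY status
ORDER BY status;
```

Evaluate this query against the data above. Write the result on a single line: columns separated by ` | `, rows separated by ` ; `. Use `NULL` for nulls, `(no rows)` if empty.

closed | 5 ; failed | 10 ; pending | 10 ; shipped | 12

Partition orders by status; compute MAX(qty) within each group.
  closed: ids {6} → MAX(qty)=5
  failed: ids {3} → MAX(qty)=10
  pending: ids {5, 14, 21} → MAX(qty)=10
  shipped: ids {2, 7, 18, 27} → MAX(qty)=12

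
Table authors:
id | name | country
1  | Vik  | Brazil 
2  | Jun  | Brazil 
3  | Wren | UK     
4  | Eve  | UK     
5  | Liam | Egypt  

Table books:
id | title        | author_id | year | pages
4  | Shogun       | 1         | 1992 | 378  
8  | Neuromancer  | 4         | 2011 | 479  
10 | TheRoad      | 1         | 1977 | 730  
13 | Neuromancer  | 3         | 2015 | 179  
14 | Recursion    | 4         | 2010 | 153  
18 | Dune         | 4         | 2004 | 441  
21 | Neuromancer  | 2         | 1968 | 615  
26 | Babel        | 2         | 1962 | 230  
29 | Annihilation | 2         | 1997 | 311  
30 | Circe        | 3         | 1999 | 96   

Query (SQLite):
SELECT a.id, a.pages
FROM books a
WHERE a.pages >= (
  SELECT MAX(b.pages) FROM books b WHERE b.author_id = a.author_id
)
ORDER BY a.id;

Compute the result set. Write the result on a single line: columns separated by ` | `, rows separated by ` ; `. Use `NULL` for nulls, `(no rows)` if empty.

For each books row a, compute MAX(pages) over rows sharing a.author_id.
Keep row a if a.pages >= that per-group MAX.
  author_id=1: MAX(pages) = 730
  author_id=2: MAX(pages) = 615
  author_id=3: MAX(pages) = 179
  author_id=4: MAX(pages) = 479

8 | 479 ; 10 | 730 ; 13 | 179 ; 21 | 615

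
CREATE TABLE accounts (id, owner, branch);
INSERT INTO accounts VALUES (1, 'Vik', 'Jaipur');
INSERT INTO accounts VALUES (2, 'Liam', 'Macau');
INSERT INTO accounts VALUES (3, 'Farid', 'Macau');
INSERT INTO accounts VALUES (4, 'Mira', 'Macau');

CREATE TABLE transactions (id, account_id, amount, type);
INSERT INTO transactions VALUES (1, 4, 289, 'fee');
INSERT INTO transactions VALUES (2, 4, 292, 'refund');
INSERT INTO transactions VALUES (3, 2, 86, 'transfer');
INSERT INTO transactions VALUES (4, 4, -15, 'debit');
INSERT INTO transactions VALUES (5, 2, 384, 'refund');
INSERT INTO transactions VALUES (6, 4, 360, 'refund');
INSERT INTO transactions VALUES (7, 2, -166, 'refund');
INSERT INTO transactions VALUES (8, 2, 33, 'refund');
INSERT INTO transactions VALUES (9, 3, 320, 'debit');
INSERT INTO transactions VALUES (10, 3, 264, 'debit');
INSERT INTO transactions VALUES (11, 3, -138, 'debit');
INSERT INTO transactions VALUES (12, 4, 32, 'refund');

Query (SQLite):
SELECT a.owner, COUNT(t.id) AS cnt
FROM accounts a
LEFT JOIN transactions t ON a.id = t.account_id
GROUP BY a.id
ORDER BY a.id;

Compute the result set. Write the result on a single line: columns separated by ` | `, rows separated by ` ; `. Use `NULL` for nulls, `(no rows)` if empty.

LEFT JOIN keeps every accounts row; unmatched ones get NULL for transactions columns.
Group by accounts.id and compute COUNT(t.id). COUNT(col) of an all-NULL group is 0.
  1: ids {—} → COUNT(t.id)=0
  2: ids {3, 5, 7, 8} → COUNT(t.id)=4
  3: ids {9, 10, 11} → COUNT(t.id)=3
  4: ids {1, 2, 4, 6, 12} → COUNT(t.id)=5

Vik | 0 ; Liam | 4 ; Farid | 3 ; Mira | 5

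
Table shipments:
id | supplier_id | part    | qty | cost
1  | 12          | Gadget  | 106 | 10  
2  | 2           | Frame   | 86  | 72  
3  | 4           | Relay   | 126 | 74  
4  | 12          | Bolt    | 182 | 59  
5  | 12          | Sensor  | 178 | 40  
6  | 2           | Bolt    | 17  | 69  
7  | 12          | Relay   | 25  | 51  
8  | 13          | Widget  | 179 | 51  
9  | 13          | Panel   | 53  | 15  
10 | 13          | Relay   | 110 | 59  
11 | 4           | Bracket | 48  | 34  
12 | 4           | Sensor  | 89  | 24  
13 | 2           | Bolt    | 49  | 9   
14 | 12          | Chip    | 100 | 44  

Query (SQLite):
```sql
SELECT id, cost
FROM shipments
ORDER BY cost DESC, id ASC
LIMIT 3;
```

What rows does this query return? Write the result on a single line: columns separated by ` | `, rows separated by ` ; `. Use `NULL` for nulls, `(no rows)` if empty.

Sort by cost desc, tiebreak id asc: (74, id=3), (72, id=2), (69, id=6), (59, id=4), (59, id=10), (51, id=7) …. Take first 3.

3 | 74 ; 2 | 72 ; 6 | 69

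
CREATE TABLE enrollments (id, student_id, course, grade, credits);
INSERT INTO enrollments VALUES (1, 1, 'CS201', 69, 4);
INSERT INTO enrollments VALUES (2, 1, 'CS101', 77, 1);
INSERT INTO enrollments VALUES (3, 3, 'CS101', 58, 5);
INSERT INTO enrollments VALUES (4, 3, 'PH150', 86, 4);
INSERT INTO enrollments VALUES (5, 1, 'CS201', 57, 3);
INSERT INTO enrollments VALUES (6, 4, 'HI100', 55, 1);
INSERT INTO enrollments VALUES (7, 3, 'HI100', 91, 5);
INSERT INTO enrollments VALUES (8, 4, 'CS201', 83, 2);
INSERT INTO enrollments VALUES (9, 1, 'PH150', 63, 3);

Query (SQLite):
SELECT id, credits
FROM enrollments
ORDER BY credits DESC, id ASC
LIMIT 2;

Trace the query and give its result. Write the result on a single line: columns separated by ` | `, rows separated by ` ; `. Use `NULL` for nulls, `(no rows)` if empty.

3 | 5 ; 7 | 5

Sort by credits desc, tiebreak id asc: (5, id=3), (5, id=7), (4, id=1), (4, id=4), (3, id=5) …. Take first 2.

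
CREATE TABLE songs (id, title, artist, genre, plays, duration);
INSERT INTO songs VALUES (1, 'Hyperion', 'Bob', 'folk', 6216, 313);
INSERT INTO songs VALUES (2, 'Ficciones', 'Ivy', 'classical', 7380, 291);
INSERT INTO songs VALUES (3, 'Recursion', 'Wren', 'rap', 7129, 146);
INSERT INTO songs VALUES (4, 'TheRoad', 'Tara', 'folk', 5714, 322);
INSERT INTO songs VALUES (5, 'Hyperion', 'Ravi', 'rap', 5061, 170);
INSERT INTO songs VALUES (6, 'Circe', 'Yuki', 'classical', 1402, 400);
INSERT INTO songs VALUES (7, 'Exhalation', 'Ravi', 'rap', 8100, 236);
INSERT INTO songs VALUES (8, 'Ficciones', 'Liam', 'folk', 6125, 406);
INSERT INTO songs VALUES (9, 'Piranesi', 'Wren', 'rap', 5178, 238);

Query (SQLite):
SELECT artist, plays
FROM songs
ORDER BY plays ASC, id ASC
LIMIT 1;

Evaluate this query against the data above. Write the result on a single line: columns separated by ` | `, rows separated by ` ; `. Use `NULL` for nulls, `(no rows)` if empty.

Yuki | 1402

Sort by plays asc, tiebreak id asc: (1402, id=6), (5061, id=5), (5178, id=9), (5714, id=4) …. Take first 1.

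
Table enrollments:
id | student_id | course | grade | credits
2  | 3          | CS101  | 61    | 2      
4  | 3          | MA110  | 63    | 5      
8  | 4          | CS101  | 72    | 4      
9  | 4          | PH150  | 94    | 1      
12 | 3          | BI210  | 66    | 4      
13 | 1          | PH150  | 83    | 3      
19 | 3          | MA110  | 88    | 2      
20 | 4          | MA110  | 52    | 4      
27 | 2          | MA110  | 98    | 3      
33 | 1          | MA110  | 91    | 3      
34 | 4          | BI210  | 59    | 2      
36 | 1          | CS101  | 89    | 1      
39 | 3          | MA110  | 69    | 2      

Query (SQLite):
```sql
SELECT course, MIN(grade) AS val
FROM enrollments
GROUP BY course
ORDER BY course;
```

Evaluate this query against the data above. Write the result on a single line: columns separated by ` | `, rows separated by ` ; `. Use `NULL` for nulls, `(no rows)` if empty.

Partition enrollments by course; compute MIN(grade) within each group.
  BI210: ids {12, 34} → MIN(grade)=59
  CS101: ids {2, 8, 36} → MIN(grade)=61
  MA110: ids {4, 19, 20, 27, 33, 39} → MIN(grade)=52
  PH150: ids {9, 13} → MIN(grade)=83

BI210 | 59 ; CS101 | 61 ; MA110 | 52 ; PH150 | 83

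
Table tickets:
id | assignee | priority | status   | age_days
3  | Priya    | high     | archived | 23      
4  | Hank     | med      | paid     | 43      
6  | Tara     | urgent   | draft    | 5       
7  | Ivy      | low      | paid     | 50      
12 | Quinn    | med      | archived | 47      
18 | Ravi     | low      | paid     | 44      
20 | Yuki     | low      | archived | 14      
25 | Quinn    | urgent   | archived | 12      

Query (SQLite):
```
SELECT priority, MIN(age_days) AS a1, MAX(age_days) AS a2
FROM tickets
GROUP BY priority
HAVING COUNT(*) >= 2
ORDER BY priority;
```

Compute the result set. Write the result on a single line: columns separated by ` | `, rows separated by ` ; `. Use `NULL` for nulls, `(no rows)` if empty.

low | 14 | 50 ; med | 43 | 47 ; urgent | 5 | 12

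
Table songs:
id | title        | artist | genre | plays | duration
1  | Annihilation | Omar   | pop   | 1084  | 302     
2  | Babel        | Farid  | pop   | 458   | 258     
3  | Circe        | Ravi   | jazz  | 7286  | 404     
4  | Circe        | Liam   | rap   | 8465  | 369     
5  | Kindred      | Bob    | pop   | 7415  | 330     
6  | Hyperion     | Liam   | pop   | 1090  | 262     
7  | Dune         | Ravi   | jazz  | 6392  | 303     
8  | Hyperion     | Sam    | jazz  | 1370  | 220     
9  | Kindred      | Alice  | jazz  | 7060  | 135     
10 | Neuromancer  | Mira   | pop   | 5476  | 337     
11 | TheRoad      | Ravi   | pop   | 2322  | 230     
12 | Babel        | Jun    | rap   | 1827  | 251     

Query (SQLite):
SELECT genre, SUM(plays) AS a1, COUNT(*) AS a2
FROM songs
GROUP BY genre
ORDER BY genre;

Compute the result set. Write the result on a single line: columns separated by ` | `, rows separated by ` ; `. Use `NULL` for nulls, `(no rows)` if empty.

jazz | 22108 | 4 ; pop | 17845 | 6 ; rap | 10292 | 2

Group songs by genre.
Per group compute: SUM(plays), COUNT(*).
  jazz: ids {3, 7, 8, 9} → SUM(plays)=22108, COUNT(*)=4
  pop: ids {1, 2, 5, 6, 10, 11} → SUM(plays)=17845, COUNT(*)=6
  rap: ids {4, 12} → SUM(plays)=10292, COUNT(*)=2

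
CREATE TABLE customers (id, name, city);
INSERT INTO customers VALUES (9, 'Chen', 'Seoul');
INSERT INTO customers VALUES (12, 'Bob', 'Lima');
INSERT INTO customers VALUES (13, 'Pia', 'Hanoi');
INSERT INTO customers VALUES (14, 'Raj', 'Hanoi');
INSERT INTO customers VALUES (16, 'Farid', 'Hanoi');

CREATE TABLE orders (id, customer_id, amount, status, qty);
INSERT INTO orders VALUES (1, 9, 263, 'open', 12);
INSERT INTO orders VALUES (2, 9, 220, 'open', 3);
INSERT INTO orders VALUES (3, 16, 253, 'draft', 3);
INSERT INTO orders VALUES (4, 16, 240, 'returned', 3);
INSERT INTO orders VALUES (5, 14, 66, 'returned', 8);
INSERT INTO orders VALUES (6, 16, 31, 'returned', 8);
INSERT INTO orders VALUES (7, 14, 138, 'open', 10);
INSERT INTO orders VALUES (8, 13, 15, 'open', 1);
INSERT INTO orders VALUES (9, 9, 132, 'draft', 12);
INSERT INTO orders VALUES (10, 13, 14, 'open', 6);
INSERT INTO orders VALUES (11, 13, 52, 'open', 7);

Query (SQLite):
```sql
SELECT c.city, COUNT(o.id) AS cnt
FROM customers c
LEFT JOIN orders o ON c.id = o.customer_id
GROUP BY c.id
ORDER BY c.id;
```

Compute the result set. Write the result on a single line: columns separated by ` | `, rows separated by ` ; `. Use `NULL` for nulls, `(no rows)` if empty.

Seoul | 3 ; Lima | 0 ; Hanoi | 3 ; Hanoi | 2 ; Hanoi | 3

LEFT JOIN keeps every customers row; unmatched ones get NULL for orders columns.
Group by customers.id and compute COUNT(o.id). COUNT(col) of an all-NULL group is 0.
  9: ids {1, 2, 9} → COUNT(o.id)=3
  12: ids {—} → COUNT(o.id)=0
  13: ids {8, 10, 11} → COUNT(o.id)=3
  14: ids {5, 7} → COUNT(o.id)=2
  16: ids {3, 4, 6} → COUNT(o.id)=3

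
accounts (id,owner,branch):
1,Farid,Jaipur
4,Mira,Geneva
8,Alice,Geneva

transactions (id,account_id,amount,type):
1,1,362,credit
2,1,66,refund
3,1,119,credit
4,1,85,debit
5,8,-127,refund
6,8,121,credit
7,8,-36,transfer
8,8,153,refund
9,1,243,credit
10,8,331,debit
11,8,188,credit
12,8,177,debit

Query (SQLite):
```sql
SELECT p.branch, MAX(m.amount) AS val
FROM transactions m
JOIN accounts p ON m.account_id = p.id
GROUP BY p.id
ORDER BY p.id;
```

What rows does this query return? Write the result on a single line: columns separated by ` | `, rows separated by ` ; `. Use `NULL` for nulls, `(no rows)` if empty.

Jaipur | 362 ; Geneva | 331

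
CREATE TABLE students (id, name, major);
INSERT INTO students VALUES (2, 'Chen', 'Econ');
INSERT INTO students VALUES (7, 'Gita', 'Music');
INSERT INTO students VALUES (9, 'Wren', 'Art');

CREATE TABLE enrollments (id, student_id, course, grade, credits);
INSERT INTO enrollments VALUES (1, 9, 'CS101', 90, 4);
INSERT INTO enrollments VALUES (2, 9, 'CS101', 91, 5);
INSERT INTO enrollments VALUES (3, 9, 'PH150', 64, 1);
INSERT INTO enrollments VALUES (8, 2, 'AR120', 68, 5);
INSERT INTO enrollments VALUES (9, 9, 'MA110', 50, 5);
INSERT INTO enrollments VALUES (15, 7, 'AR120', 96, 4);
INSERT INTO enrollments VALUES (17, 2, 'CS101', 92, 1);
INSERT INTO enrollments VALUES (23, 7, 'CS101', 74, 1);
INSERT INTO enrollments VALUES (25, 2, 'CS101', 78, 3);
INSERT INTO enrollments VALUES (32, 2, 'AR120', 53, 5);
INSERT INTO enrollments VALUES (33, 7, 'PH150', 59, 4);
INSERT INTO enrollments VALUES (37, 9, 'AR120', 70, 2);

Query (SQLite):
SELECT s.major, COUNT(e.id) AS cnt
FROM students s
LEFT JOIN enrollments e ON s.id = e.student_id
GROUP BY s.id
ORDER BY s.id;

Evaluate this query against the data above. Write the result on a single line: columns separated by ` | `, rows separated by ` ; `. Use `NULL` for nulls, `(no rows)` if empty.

LEFT JOIN keeps every students row; unmatched ones get NULL for enrollments columns.
Group by students.id and compute COUNT(e.id). COUNT(col) of an all-NULL group is 0.
  2: ids {8, 17, 25, 32} → COUNT(e.id)=4
  7: ids {15, 23, 33} → COUNT(e.id)=3
  9: ids {1, 2, 3, 9, 37} → COUNT(e.id)=5

Econ | 4 ; Music | 3 ; Art | 5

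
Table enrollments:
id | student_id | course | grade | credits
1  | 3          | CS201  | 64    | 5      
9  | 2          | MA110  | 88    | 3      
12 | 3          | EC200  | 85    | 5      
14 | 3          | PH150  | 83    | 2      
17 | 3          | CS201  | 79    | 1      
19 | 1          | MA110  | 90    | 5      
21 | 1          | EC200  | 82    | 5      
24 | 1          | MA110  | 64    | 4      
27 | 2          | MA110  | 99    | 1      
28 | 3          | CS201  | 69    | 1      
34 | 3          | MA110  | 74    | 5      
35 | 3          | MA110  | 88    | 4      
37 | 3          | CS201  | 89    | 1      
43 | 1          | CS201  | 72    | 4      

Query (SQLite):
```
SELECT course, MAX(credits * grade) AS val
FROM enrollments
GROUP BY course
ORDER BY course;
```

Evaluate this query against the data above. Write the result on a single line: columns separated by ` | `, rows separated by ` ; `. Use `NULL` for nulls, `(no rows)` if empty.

For each row compute credits * grade.
Group by course; take MAX of the expression per group.
  CS201: ids {1, 17, 28, 37, 43} → MAX(credits * grade)=320
  EC200: ids {12, 21} → MAX(credits * grade)=425
  MA110: ids {9, 19, 24, 27, 34, 35} → MAX(credits * grade)=450
  PH150: ids {14} → MAX(credits * grade)=166

CS201 | 320 ; EC200 | 425 ; MA110 | 450 ; PH150 | 166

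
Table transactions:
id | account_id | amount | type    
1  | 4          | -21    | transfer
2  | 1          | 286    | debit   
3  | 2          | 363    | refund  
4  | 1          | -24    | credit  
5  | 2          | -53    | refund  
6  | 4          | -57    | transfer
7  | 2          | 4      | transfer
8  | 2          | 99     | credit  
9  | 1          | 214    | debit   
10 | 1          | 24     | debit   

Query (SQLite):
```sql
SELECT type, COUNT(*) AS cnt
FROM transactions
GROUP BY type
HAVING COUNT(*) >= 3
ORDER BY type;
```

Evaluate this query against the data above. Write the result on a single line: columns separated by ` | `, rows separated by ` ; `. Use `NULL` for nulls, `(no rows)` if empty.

debit | 3 ; transfer | 3

Partition transactions by type; compute COUNT(*) within each group.
HAVING: keep groups with count ≥ 3.
  credit: ids {4, 8} → COUNT(*)=2
  debit: ids {2, 9, 10} → COUNT(*)=3
  refund: ids {3, 5} → COUNT(*)=2
  transfer: ids {1, 6, 7} → COUNT(*)=3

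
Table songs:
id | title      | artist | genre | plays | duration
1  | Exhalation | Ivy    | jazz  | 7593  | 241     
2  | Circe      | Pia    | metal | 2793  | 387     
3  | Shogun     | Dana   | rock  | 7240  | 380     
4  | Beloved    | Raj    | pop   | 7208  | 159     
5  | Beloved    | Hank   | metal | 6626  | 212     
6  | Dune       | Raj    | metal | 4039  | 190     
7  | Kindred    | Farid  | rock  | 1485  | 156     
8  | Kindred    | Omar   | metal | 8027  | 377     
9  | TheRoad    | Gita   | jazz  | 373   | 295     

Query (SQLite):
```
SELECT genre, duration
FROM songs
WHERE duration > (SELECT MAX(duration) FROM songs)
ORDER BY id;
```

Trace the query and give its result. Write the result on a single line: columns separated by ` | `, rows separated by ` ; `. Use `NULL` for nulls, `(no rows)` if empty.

(no rows)

Scalar subquery: MAX(duration) over all songs rows = 387.
Keep rows where duration > that value.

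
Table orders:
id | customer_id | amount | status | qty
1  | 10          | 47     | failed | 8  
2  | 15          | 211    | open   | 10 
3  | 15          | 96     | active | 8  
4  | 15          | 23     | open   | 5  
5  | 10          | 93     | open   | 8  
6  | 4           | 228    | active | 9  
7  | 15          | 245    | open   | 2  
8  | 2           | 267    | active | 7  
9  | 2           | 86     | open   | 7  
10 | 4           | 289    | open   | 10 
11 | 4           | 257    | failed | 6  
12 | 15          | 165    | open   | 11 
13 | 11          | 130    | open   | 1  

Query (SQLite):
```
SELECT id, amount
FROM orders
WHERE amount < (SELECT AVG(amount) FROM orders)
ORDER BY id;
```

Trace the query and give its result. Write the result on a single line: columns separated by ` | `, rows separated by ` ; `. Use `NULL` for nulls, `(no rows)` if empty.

1 | 47 ; 3 | 96 ; 4 | 23 ; 5 | 93 ; 9 | 86 ; 13 | 130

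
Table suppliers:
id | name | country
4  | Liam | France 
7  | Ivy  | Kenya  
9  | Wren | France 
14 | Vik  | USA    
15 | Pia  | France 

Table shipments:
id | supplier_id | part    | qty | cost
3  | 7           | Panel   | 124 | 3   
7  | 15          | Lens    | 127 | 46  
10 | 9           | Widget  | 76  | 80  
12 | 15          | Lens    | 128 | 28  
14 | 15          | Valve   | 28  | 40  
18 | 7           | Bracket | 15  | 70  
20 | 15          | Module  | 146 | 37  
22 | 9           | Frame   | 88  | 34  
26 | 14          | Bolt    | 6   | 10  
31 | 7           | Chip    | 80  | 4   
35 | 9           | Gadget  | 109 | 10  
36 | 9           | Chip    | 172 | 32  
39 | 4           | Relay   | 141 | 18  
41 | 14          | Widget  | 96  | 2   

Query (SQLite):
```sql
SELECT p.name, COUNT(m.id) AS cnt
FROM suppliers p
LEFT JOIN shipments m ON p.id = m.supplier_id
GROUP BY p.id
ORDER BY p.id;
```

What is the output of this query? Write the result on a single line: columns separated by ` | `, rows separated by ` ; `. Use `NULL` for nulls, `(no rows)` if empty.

LEFT JOIN keeps every suppliers row; unmatched ones get NULL for shipments columns.
Group by suppliers.id and compute COUNT(m.id). COUNT(col) of an all-NULL group is 0.
  4: ids {39} → COUNT(m.id)=1
  7: ids {3, 18, 31} → COUNT(m.id)=3
  9: ids {10, 22, 35, 36} → COUNT(m.id)=4
  14: ids {26, 41} → COUNT(m.id)=2
  15: ids {7, 12, 14, 20} → COUNT(m.id)=4

Liam | 1 ; Ivy | 3 ; Wren | 4 ; Vik | 2 ; Pia | 4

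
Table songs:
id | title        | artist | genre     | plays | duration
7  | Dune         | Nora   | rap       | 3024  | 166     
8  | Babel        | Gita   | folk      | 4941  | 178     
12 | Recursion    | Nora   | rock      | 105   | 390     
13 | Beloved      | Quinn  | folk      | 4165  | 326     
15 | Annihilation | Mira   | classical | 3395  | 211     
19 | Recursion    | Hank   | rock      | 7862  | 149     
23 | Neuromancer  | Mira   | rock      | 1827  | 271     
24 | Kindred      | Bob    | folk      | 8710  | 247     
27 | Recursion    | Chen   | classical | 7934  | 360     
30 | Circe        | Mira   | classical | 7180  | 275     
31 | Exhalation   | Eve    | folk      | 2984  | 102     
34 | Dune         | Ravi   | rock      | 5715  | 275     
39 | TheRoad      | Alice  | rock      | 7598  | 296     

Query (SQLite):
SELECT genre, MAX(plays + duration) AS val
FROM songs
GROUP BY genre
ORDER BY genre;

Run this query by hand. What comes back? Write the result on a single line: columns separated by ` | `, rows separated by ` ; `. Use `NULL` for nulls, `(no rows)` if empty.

For each row compute plays + duration.
Group by genre; take MAX of the expression per group.
  classical: ids {15, 27, 30} → MAX(plays + duration)=8294
  folk: ids {8, 13, 24, 31} → MAX(plays + duration)=8957
  rap: ids {7} → MAX(plays + duration)=3190
  rock: ids {12, 19, 23, 34, 39} → MAX(plays + duration)=8011

classical | 8294 ; folk | 8957 ; rap | 3190 ; rock | 8011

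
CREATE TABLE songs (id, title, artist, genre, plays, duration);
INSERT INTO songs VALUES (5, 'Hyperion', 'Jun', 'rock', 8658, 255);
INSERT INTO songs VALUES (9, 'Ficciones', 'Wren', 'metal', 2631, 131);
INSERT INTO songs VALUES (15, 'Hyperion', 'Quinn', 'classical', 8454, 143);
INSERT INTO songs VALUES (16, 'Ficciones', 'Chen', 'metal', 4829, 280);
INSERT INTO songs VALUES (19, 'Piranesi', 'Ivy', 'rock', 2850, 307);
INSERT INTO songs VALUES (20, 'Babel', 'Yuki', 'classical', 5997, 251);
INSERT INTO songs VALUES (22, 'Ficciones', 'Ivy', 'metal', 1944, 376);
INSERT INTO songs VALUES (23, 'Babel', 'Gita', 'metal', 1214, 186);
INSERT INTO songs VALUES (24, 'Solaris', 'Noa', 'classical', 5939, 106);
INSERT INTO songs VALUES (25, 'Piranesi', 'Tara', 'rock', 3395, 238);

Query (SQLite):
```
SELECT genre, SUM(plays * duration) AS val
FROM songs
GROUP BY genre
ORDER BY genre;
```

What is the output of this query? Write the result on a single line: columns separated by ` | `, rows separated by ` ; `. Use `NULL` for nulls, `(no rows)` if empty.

classical | 3343703 ; metal | 2653529 ; rock | 3890750

For each row compute plays * duration.
Group by genre; take SUM of the expression per group.
  classical: ids {15, 20, 24} → SUM(plays * duration)=3343703
  metal: ids {9, 16, 22, 23} → SUM(plays * duration)=2653529
  rock: ids {5, 19, 25} → SUM(plays * duration)=3890750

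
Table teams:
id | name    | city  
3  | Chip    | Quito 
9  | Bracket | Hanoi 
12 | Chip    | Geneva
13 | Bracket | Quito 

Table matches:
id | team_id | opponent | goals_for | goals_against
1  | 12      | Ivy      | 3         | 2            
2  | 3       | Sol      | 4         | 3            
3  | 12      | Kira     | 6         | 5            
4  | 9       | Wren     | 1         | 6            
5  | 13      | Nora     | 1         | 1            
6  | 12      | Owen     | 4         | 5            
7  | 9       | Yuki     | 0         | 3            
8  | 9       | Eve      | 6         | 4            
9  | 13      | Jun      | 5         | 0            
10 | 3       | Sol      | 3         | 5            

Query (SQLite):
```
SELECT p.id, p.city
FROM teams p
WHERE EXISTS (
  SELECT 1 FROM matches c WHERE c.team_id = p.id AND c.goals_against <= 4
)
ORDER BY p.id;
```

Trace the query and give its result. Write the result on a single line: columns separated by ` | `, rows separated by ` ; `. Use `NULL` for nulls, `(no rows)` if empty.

3 | Quito ; 9 | Hanoi ; 12 | Geneva ; 13 | Quito

For each teams row, check whether any matches with matching team_id has goals_against <= 4.
Keep rows where that is true.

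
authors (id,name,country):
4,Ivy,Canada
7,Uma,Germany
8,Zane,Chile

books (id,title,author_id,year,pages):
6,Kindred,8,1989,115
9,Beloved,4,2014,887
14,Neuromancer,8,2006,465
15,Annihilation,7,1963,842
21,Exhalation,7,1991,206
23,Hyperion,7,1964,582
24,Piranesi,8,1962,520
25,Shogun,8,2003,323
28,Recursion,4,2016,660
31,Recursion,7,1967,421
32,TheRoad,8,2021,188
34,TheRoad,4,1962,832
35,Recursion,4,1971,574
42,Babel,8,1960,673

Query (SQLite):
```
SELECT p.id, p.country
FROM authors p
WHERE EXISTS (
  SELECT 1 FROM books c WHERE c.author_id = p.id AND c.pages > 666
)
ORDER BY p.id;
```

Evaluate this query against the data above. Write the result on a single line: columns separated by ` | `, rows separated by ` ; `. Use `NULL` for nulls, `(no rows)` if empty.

For each authors row, check whether any books with matching author_id has pages > 666.
Keep rows where that is true.

4 | Canada ; 7 | Germany ; 8 | Chile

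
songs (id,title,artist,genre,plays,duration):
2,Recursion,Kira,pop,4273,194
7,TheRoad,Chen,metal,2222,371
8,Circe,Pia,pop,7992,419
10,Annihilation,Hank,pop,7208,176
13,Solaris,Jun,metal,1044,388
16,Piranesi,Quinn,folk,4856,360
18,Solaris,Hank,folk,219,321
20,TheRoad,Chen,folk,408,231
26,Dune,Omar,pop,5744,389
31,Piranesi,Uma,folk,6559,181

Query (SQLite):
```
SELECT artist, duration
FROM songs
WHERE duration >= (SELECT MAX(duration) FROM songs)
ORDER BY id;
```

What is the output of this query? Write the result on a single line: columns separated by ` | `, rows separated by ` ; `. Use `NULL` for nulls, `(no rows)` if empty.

Pia | 419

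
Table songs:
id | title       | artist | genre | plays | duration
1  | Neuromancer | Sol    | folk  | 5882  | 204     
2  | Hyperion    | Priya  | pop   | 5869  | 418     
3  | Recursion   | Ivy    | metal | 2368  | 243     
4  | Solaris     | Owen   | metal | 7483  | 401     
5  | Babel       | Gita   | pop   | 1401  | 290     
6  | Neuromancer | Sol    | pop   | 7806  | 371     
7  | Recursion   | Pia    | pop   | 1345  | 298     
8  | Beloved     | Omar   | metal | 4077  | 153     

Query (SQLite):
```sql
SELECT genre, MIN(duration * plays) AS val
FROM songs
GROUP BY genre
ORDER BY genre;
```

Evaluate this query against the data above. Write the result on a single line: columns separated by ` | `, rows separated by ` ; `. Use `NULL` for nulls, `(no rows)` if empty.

For each row compute duration * plays.
Group by genre; take MIN of the expression per group.
  folk: ids {1} → MIN(duration * plays)=1199928
  metal: ids {3, 4, 8} → MIN(duration * plays)=575424
  pop: ids {2, 5, 6, 7} → MIN(duration * plays)=400810

folk | 1199928 ; metal | 575424 ; pop | 400810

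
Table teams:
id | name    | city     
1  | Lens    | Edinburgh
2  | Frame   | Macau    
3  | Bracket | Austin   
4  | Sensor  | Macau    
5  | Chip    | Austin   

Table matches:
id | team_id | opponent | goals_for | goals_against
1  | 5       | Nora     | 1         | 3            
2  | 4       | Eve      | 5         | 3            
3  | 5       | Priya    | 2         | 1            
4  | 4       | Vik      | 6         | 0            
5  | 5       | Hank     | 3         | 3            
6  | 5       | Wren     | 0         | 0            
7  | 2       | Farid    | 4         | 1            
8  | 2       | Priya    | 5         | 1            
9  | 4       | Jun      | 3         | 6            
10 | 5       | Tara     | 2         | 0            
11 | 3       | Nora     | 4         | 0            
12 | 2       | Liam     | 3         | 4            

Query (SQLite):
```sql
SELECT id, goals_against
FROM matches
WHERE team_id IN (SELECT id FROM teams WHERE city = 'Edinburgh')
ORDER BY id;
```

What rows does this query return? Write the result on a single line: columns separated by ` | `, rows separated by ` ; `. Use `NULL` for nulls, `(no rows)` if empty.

(no rows)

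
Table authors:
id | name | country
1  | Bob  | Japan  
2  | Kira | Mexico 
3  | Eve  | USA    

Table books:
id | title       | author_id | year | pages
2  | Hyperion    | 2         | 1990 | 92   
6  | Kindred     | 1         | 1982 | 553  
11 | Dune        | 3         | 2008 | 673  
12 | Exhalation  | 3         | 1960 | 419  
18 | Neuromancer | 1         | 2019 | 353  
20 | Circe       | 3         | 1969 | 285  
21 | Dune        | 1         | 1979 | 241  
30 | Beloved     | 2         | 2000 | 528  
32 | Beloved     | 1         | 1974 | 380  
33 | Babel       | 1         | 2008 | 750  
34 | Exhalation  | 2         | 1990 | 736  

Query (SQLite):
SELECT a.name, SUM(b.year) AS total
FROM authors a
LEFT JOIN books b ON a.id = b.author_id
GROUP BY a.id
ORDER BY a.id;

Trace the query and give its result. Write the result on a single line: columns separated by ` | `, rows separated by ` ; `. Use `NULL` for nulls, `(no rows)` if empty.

LEFT JOIN keeps every authors row; unmatched ones get NULL for books columns.
Group by authors.id and compute SUM(b.year). SUM over an all-NULL group is NULL.
  1: ids {6, 18, 21, 32, 33} → SUM(b.year)=9962
  2: ids {2, 30, 34} → SUM(b.year)=5980
  3: ids {11, 12, 20} → SUM(b.year)=5937

Bob | 9962 ; Kira | 5980 ; Eve | 5937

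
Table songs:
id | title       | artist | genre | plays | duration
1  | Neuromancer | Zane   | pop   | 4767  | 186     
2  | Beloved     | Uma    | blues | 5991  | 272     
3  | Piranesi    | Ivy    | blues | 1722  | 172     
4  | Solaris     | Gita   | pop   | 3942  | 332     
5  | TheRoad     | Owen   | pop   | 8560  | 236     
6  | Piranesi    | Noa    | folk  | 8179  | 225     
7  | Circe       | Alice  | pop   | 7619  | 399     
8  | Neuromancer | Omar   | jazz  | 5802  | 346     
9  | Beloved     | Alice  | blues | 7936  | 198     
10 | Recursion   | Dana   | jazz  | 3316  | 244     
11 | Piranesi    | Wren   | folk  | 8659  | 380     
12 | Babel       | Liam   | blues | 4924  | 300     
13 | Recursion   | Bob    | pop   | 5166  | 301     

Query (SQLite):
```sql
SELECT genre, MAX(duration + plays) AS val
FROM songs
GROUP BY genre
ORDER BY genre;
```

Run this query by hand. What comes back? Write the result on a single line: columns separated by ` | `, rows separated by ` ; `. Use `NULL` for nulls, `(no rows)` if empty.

blues | 8134 ; folk | 9039 ; jazz | 6148 ; pop | 8796

For each row compute duration + plays.
Group by genre; take MAX of the expression per group.
  blues: ids {2, 3, 9, 12} → MAX(duration + plays)=8134
  folk: ids {6, 11} → MAX(duration + plays)=9039
  jazz: ids {8, 10} → MAX(duration + plays)=6148
  pop: ids {1, 4, 5, 7, 13} → MAX(duration + plays)=8796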